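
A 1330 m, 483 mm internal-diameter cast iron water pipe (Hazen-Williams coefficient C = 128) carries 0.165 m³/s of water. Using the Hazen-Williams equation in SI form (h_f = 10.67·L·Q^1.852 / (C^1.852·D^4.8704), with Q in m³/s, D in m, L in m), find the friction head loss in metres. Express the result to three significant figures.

h_f ≈ 2.19 m

h_f = 10.67·1330·0.165^1.852 / (128^1.852·0.483^4.8704) = 2.185 m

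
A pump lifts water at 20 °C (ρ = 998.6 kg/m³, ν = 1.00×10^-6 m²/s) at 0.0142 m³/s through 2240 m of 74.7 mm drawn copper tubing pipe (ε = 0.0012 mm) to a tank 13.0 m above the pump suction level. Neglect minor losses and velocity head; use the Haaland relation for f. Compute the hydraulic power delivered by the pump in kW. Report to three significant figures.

P_hyd ≈ 35.4 kW

V = 4Q/(πD²) = 3.240 m/s; Re = 2.42×10^5; ε/D = 1.61×10^-5; f = 0.01505
h_f = f(L/D)V²/2g = 241.5 m
Total head H = z + h_f = 13.0 + 241.5 = 254.5 m
P_hyd = ρgQH = 998.6·9.81·0.0142·254.5 = 35.40 kW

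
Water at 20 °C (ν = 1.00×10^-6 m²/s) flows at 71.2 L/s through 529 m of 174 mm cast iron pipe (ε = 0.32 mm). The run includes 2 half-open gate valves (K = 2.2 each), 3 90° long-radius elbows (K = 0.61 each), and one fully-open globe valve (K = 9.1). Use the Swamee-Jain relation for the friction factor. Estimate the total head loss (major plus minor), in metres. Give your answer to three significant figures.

H_L ≈ 39.5 m

V = 4Q/(πD²) = 2.994 m/s; V²/2g = 0.4570 m
Re = 5.21×10^5, ε/D = 0.00184 → f = 0.02339 (Swamee-Jain)
Major: h_f = f(L/D)·V²/2g = 0.02339·3040·0.4570 = 32.50 m
Minor: ΣK = 15.3; h_m = ΣK·V²/2g = 7.005 m
Total H_L = 32.50 + 7.005 = 39.50 m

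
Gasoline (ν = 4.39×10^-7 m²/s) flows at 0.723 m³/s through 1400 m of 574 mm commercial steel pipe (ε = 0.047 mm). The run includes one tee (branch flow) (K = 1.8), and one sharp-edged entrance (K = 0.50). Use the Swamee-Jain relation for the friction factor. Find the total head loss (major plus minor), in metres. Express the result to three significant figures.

H_L ≈ 12.7 m

V = 4Q/(πD²) = 2.794 m/s; V²/2g = 0.3979 m
Re = 3.65×10^6, ε/D = 8.19×10^-5 → f = 0.01216 (Swamee-Jain)
Major: h_f = f(L/D)·V²/2g = 0.01216·2439·0.3979 = 11.80 m
Minor: ΣK = 2.30; h_m = ΣK·V²/2g = 0.9151 m
Total H_L = 11.80 + 0.9151 = 12.72 m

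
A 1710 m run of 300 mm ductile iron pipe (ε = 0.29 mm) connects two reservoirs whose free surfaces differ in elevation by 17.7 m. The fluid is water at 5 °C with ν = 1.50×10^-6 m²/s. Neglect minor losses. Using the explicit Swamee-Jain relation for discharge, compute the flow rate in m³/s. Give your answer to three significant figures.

Swamee-Jain (Type II): Q = -0.965·√(gD⁵h_f/L)·ln[ε/(3.7D) + √(3.17ν²L/(gD³h_f))]
√(gD⁵h_f/L) = √(9.81·0.300⁵·17.7/1710) = 0.01571
ε/(3.7D) = 2.61×10^-4; √(3.17ν²L/(gD³h_f)) = 5.10×10^-5
Q = -0.965·0.01571·ln(3.123×10^-4) = 0.1224 m³/s
Check: V = 1.73 m/s, Re = 3.46×10^5, f = 0.02048, h_f = 17.8 m ≈ 17.7 m ✓

Q ≈ 0.122 m³/s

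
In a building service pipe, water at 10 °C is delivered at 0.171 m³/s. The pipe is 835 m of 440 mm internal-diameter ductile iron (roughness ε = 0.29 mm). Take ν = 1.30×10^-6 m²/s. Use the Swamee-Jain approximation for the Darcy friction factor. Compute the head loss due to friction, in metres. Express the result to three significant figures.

V = 4Q/(πD²) = 4·0.171/(π·0.440²) = 1.125 m/s
Re = VD/ν = 1.125·0.440/1.30×10^-6 = 3.81×10^5 → turbulent
ε/D = 0.29/440 = 6.59×10^-4
Swamee-Jain: f = 0.01894
h_f = f(L/D)V²/(2g) = 0.01894·(835/0.440)·1.125²/(2·9.81) = 2.317 m

h_f ≈ 2.32 m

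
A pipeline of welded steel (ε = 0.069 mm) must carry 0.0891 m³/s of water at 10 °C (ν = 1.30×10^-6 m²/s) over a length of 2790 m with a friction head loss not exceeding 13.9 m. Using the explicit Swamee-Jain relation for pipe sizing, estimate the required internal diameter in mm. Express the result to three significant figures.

Swamee-Jain (Type III): D = 0.66·[ε^1.25·(LQ²/(gh_f))^4.75 + ν·Q^9.4·(L/(gh_f))^5.2]^0.04
LQ²/(gh_f) = 0.1624; L/(gh_f) = 20.46
Term 1 = ε^1.25·(…)^4.75 = 1.12×10^-9; Term 2 = ν·Q^9.4·(…)^5.2 = 1.15×10^-9
D = 0.66·(1.12×10^-9 + 1.15×10^-9)^0.04 = 0.2977 m = 298 mm
Check: V = 1.28 m/s, Re = 2.93×10^5, f = 0.01660, h_f = 13.0 m ≈ 13.9 m ✓

D ≈ 298 mm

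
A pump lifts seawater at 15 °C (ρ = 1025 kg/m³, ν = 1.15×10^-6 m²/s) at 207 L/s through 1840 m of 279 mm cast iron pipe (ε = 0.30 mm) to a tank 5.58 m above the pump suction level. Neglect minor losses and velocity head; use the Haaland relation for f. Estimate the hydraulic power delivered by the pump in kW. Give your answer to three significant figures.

V = 4Q/(πD²) = 3.386 m/s; Re = 8.21×10^5; ε/D = 0.00108; f = 0.02033
h_f = f(L/D)V²/2g = 78.36 m
Total head H = z + h_f = 5.58 + 78.36 = 83.94 m
P_hyd = ρgQH = 1025·9.81·0.207·83.94 = 174.7 kW

P_hyd ≈ 175 kW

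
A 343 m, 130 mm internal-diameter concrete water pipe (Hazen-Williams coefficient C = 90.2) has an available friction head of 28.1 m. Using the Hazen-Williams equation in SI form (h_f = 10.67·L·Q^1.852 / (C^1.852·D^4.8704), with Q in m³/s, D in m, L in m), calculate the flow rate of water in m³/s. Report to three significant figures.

Rearranging: Q = [h_f·C^1.852·D^4.8704 / (10.67·L)]^(1/1.852)
Q = [28.1·90.2^1.852·0.130^4.8704 / (10.67·343)]^0.540 = 0.03042 m³/s

Q ≈ 0.0304 m³/s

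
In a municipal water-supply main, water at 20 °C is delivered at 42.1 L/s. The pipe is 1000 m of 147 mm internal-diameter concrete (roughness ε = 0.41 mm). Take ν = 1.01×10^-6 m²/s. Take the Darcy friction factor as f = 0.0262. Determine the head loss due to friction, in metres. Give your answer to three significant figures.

V = 4Q/(πD²) = 4·0.0421/(π·0.147²) = 2.481 m/s
h_f = f(L/D)V²/(2g) = 0.02620·(1000/0.147)·2.481²/(2·9.81) = 55.90 m

h_f ≈ 55.9 m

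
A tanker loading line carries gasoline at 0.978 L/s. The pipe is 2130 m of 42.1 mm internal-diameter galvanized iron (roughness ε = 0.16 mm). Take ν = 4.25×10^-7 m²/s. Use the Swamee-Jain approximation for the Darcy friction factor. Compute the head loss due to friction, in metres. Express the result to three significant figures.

V = 4Q/(πD²) = 4·9.78×10^-4/(π·0.0421²) = 0.7026 m/s
Re = VD/ν = 0.7026·0.0421/4.25×10^-7 = 6.96×10^4 → turbulent
ε/D = 0.16/42.1 = 0.00380
Swamee-Jain: f = 0.02987
h_f = f(L/D)V²/(2g) = 0.02987·(2130/0.0421)·0.7026²/(2·9.81) = 38.01 m

h_f ≈ 38.0 m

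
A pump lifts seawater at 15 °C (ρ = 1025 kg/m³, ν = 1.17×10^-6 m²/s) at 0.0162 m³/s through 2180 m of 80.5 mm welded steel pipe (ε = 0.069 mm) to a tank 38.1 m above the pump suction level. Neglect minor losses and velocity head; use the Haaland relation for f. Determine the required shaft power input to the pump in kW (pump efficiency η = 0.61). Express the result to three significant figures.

P_shaft ≈ 85.7 kW

V = 4Q/(πD²) = 3.183 m/s; Re = 2.19×10^5; ε/D = 8.57×10^-4; f = 0.02022
h_f = f(L/D)V²/2g = 282.7 m
Total head H = z + h_f = 38.1 + 282.7 = 320.8 m
P_hyd = ρgQH = 1025·9.81·0.0162·320.8 = 52.25 kW
P_shaft = P_hyd/η = 52.25/0.61 = 85.66 kW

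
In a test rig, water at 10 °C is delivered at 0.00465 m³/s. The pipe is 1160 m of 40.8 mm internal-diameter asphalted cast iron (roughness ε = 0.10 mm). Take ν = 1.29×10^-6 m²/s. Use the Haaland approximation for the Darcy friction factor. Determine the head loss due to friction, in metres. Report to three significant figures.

h_f ≈ 476 m

V = 4Q/(πD²) = 4·0.00465/(π·0.0408²) = 3.557 m/s
Re = VD/ν = 3.557·0.0408/1.29×10^-6 = 1.12×10^5 → turbulent
ε/D = 0.10/40.8 = 0.00245
Haaland: f = 0.02598
h_f = f(L/D)V²/(2g) = 0.02598·(1160/0.0408)·3.557²/(2·9.81) = 476.2 m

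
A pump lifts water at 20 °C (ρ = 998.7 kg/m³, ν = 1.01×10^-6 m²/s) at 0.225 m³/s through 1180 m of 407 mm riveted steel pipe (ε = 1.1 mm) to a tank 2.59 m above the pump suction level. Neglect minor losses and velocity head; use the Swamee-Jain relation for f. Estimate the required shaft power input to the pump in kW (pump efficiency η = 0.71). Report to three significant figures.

P_shaft ≈ 43.3 kW

V = 4Q/(πD²) = 1.729 m/s; Re = 6.97×10^5; ε/D = 0.00270; f = 0.02572
h_f = f(L/D)V²/2g = 11.37 m
Total head H = z + h_f = 2.59 + 11.37 = 13.96 m
P_hyd = ρgQH = 998.7·9.81·0.225·13.96 = 30.76 kW
P_shaft = P_hyd/η = 30.76/0.71 = 43.33 kW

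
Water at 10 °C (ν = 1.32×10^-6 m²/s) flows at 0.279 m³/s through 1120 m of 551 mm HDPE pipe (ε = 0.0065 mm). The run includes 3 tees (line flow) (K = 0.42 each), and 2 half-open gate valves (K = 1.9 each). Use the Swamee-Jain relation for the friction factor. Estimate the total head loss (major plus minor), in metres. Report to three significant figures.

H_L ≈ 2.24 m

V = 4Q/(πD²) = 1.170 m/s; V²/2g = 0.06978 m
Re = 4.88×10^5, ε/D = 1.18×10^-5 → f = 0.01333 (Swamee-Jain)
Major: h_f = f(L/D)·V²/2g = 0.01333·2033·0.06978 = 1.891 m
Minor: ΣK = 5.06; h_m = ΣK·V²/2g = 0.3531 m
Total H_L = 1.891 + 0.3531 = 2.244 m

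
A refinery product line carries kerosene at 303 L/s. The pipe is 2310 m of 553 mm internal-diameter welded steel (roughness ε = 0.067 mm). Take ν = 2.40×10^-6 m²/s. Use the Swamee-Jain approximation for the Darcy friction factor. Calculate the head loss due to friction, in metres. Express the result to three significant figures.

h_f ≈ 5.32 m

V = 4Q/(πD²) = 4·0.303/(π·0.553²) = 1.262 m/s
Re = VD/ν = 1.262·0.553/2.40×10^-6 = 2.91×10^5 → turbulent
ε/D = 0.067/553 = 1.21×10^-4
Swamee-Jain: f = 0.01570
h_f = f(L/D)V²/(2g) = 0.01570·(2310/0.553)·1.262²/(2·9.81) = 5.320 m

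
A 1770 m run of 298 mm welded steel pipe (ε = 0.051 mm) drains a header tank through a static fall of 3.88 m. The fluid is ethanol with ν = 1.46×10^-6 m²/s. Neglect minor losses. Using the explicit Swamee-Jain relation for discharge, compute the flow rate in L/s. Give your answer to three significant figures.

Q ≈ 60.2 L/s

Swamee-Jain (Type II): Q = -0.965·√(gD⁵h_f/L)·ln[ε/(3.7D) + √(3.17ν²L/(gD³h_f))]
√(gD⁵h_f/L) = √(9.81·0.298⁵·3.88/1770) = 0.007109
ε/(3.7D) = 4.63×10^-5; √(3.17ν²L/(gD³h_f)) = 1.09×10^-4
Q = -0.965·0.007109·ln(1.552×10^-4) = 0.06017 m³/s
Check: V = 0.863 m/s, Re = 1.76×10^5, f = 0.01723, h_f = 3.88 m ≈ 3.88 m ✓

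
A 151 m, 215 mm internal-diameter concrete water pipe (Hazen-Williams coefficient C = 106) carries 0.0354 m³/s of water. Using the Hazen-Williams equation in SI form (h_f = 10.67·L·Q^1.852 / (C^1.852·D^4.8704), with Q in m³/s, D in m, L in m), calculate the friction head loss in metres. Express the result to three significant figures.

h_f ≈ 1.05 m

h_f = 10.67·151·0.0354^1.852 / (106^1.852·0.215^4.8704) = 1.048 m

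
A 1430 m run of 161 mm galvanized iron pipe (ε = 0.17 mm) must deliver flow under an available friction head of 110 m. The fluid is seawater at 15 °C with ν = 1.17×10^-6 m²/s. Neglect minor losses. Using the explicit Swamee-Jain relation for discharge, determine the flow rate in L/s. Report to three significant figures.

Q ≈ 70.1 L/s

Swamee-Jain (Type II): Q = -0.965·√(gD⁵h_f/L)·ln[ε/(3.7D) + √(3.17ν²L/(gD³h_f))]
√(gD⁵h_f/L) = √(9.81·0.161⁵·110/1430) = 0.009035
ε/(3.7D) = 2.85×10^-4; √(3.17ν²L/(gD³h_f)) = 3.71×10^-5
Q = -0.965·0.009035·ln(3.225×10^-4) = 0.07009 m³/s
Check: V = 3.44 m/s, Re = 4.74×10^5, f = 0.02063, h_f = 111 m ≈ 110 m ✓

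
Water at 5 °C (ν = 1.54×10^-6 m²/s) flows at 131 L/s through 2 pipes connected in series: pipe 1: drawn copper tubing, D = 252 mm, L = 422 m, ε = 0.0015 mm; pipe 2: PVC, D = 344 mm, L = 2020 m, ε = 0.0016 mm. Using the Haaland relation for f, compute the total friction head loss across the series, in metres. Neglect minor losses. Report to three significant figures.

H ≈ 16.4 m

Pipe 1: V = 2.627 m/s, Re = 4.30×10^5, ε/D = 5.95×10^-6, f = 0.01348, h_1 = f(L/D)V²/2g = 7.939 m
Pipe 2: V = 1.409 m/s, Re = 3.15×10^5, ε/D = 4.65×10^-6, f = 0.01425, h_2 = f(L/D)V²/2g = 8.474 m
Series → Q common, losses add: H = Σh = 16.41 m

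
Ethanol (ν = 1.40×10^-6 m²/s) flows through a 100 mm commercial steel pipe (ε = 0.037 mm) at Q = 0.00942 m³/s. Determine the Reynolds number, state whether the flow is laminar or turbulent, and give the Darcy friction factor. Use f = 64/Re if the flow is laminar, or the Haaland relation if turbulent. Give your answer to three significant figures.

Re ≈ 8.57×10^4; turbulent; f ≈ 0.0200

V = 4Q/(πD²) = 1.199 m/s
Re = VD/ν = 1.199·0.100/1.40×10^-6 = 8.57×10^4
Re > 4000 → turbulent; ε/D = 3.70×10^-4
Haaland: f = 0.01996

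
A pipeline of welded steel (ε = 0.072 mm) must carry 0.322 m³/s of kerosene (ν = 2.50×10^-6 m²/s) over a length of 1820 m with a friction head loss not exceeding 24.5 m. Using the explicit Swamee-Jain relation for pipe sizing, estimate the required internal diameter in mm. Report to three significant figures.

Swamee-Jain (Type III): D = 0.66·[ε^1.25·(LQ²/(gh_f))^4.75 + ν·Q^9.4·(L/(gh_f))^5.2]^0.04
LQ²/(gh_f) = 0.7851; L/(gh_f) = 7.572
Term 1 = ε^1.25·(…)^4.75 = 2.10×10^-6; Term 2 = ν·Q^9.4·(…)^5.2 = 2.21×10^-6
D = 0.66·(2.10×10^-6 + 2.21×10^-6)^0.04 = 0.4026 m = 403 mm
Check: V = 2.53 m/s, Re = 4.07×10^5, f = 0.01561, h_f = 23.0 m ≈ 24.5 m ✓

D ≈ 403 mm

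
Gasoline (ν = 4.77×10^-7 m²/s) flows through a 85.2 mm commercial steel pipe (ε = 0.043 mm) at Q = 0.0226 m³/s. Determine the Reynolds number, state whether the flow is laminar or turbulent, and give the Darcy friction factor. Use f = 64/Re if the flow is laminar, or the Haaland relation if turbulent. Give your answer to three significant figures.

Re ≈ 7.08×10^5; turbulent; f ≈ 0.0174

V = 4Q/(πD²) = 3.964 m/s
Re = VD/ν = 3.964·0.0852/4.77×10^-7 = 7.08×10^5
Re > 4000 → turbulent; ε/D = 5.05×10^-4
Haaland: f = 0.01737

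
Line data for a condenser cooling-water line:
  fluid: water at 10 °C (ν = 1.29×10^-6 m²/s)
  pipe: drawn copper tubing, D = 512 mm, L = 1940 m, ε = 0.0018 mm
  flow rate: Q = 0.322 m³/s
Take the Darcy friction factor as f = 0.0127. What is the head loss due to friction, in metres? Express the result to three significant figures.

h_f ≈ 6.00 m

V = 4Q/(πD²) = 4·0.322/(π·0.512²) = 1.564 m/s
h_f = f(L/D)V²/(2g) = 0.01270·(1940/0.512)·1.564²/(2·9.81) = 5.999 m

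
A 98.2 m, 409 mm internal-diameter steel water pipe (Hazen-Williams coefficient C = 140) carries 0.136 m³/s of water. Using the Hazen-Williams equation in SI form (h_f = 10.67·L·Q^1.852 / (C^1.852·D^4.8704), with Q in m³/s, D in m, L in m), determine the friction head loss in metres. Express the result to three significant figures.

h_f ≈ 0.215 m

h_f = 10.67·98.2·0.136^1.852 / (140^1.852·0.409^4.8704) = 0.2148 m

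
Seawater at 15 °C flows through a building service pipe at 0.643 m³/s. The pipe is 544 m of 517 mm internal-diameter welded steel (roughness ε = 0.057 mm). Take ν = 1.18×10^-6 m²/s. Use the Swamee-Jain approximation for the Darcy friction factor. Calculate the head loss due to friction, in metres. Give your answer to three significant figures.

V = 4Q/(πD²) = 4·0.643/(π·0.517²) = 3.063 m/s
Re = VD/ν = 3.063·0.517/1.18×10^-6 = 1.34×10^6 → turbulent
ε/D = 0.057/517 = 1.10×10^-4
Swamee-Jain: f = 0.01337
h_f = f(L/D)V²/(2g) = 0.01337·(544/0.517)·3.063²/(2·9.81) = 6.725 m

h_f ≈ 6.72 m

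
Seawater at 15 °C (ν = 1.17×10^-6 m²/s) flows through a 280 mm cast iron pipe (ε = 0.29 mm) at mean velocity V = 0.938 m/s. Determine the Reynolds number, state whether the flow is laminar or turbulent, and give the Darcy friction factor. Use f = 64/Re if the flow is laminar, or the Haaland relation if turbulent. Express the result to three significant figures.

Re = VD/ν = 0.9380·0.280/1.17×10^-6 = 2.24×10^5
Re > 4000 → turbulent; ε/D = 0.00104
Haaland: f = 0.02093

Re ≈ 2.24×10^5; turbulent; f ≈ 0.0209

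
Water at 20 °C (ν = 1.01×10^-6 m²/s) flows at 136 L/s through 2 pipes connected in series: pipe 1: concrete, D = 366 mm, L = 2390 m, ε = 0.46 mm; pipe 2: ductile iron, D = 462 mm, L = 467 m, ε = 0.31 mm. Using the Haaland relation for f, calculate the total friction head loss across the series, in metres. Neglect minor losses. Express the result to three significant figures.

H ≈ 12.5 m

Pipe 1: V = 1.293 m/s, Re = 4.68×10^5, ε/D = 0.00126, f = 0.02129, h_1 = f(L/D)V²/2g = 11.84 m
Pipe 2: V = 0.8113 m/s, Re = 3.71×10^5, ε/D = 6.71×10^-4, f = 0.01881, h_2 = f(L/D)V²/2g = 0.6377 m
Series → Q common, losses add: H = Σh = 12.48 m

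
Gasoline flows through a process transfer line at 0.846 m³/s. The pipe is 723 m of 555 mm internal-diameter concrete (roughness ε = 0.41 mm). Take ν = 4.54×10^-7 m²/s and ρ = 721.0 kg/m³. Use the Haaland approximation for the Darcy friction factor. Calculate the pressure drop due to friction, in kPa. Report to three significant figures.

Δp ≈ 106 kPa

V = 4Q/(πD²) = 4·0.846/(π·0.555²) = 3.497 m/s
Re = VD/ν = 3.497·0.555/4.54×10^-7 = 4.27×10^6 → turbulent
ε/D = 0.41/555 = 7.39×10^-4
Haaland: f = 0.01838
h_f = f(L/D)V²/(2g) = 0.01838·(723/0.555)·3.497²/(2·9.81) = 14.92 m
Δp = ρg·h_f = 721.0·9.81·14.92 = 105.6 kPa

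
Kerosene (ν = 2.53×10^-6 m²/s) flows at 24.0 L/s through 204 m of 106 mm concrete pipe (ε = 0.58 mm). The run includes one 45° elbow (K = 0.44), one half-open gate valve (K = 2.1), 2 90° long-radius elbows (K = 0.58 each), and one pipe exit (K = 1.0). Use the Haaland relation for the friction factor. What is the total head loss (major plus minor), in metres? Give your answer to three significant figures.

V = 4Q/(πD²) = 2.720 m/s; V²/2g = 0.3770 m
Re = 1.14×10^5, ε/D = 0.00547 → f = 0.03198 (Haaland)
Major: h_f = f(L/D)·V²/2g = 0.03198·1925·0.3770 = 23.20 m
Minor: ΣK = 4.70; h_m = ΣK·V²/2g = 1.772 m
Total H_L = 23.20 + 1.772 = 24.98 m

H_L ≈ 25.0 m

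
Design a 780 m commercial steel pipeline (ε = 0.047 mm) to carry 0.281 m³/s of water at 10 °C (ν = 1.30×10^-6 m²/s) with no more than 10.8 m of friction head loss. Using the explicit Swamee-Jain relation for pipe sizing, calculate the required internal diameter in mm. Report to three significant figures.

D ≈ 371 mm

Swamee-Jain (Type III): D = 0.66·[ε^1.25·(LQ²/(gh_f))^4.75 + ν·Q^9.4·(L/(gh_f))^5.2]^0.04
LQ²/(gh_f) = 0.5813; L/(gh_f) = 7.362
Term 1 = ε^1.25·(…)^4.75 = 2.96×10^-7; Term 2 = ν·Q^9.4·(…)^5.2 = 2.76×10^-7
D = 0.66·(2.96×10^-7 + 2.76×10^-7)^0.04 = 0.3714 m = 371 mm
Check: V = 2.59 m/s, Re = 7.41×10^5, f = 0.01422, h_f = 10.2 m ≈ 10.8 m ✓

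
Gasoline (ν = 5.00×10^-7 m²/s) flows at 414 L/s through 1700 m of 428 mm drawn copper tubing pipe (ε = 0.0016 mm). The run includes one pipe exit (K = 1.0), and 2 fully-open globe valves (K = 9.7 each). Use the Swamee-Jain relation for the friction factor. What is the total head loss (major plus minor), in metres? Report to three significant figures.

V = 4Q/(πD²) = 2.878 m/s; V²/2g = 0.4220 m
Re = 2.46×10^6, ε/D = 3.74×10^-6 → f = 0.01019 (Swamee-Jain)
Major: h_f = f(L/D)·V²/2g = 0.01019·3972·0.4220 = 17.09 m
Minor: ΣK = 20.4; h_m = ΣK·V²/2g = 8.609 m
Total H_L = 17.09 + 8.609 = 25.70 m

H_L ≈ 25.7 m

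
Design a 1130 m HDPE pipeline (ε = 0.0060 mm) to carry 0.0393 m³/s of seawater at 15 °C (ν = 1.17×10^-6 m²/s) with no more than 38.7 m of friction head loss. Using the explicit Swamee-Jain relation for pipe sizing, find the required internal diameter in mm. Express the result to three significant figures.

Swamee-Jain (Type III): D = 0.66·[ε^1.25·(LQ²/(gh_f))^4.75 + ν·Q^9.4·(L/(gh_f))^5.2]^0.04
LQ²/(gh_f) = 0.004597; L/(gh_f) = 2.976
Term 1 = ε^1.25·(…)^4.75 = 2.34×10^-18; Term 2 = ν·Q^9.4·(…)^5.2 = 2.08×10^-17
D = 0.66·(2.34×10^-18 + 2.08×10^-17)^0.04 = 0.1426 m = 143 mm
Check: V = 2.46 m/s, Re = 3.00×10^5, f = 0.01485, h_f = 36.3 m ≈ 38.7 m ✓

D ≈ 143 mm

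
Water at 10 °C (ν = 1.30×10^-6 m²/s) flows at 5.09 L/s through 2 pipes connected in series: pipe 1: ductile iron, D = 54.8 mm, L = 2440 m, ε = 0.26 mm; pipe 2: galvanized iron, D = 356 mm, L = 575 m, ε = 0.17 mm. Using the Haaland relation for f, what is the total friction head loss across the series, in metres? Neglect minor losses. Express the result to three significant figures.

H ≈ 327 m

Pipe 1: V = 2.158 m/s, Re = 9.10×10^4, ε/D = 0.00474, f = 0.03091, h_1 = f(L/D)V²/2g = 326.7 m
Pipe 2: V = 0.05114 m/s, Re = 1.40×10^4, ε/D = 4.78×10^-4, f = 0.02892, h_2 = f(L/D)V²/2g = 0.006225 m
Series → Q common, losses add: H = Σh = 326.7 m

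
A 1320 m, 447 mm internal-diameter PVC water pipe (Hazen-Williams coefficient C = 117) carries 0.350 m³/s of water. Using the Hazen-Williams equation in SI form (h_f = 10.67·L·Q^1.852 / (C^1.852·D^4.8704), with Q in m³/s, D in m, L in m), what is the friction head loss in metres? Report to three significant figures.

h_f ≈ 15.0 m

h_f = 10.67·1320·0.350^1.852 / (117^1.852·0.447^4.8704) = 15.04 m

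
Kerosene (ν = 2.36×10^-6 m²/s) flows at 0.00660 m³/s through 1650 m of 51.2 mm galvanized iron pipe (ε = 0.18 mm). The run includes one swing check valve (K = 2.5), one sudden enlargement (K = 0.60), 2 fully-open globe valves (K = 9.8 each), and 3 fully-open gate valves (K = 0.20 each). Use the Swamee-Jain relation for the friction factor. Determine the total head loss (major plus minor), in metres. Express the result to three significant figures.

V = 4Q/(πD²) = 3.206 m/s; V²/2g = 0.5238 m
Re = 6.95×10^4, ε/D = 0.00352 → f = 0.02932 (Swamee-Jain)
Major: h_f = f(L/D)·V²/2g = 0.02932·32227·0.5238 = 494.9 m
Minor: ΣK = 23.3; h_m = ΣK·V²/2g = 12.20 m
Total H_L = 494.9 + 12.20 = 507.1 m

H_L ≈ 507 m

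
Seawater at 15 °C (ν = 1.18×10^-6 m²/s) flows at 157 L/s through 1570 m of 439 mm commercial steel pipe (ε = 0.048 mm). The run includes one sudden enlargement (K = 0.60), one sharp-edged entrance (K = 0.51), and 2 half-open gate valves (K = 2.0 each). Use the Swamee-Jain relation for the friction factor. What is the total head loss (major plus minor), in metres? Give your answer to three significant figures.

H_L ≈ 3.23 m

V = 4Q/(πD²) = 1.037 m/s; V²/2g = 0.05484 m
Re = 3.86×10^5, ε/D = 1.09×10^-4 → f = 0.01503 (Swamee-Jain)
Major: h_f = f(L/D)·V²/2g = 0.01503·3576·0.05484 = 2.947 m
Minor: ΣK = 5.11; h_m = ΣK·V²/2g = 0.2802 m
Total H_L = 2.947 + 0.2802 = 3.227 m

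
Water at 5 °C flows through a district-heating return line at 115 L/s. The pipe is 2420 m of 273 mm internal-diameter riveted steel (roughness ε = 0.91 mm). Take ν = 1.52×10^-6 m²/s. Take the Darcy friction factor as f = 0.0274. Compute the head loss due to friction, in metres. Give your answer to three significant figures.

h_f ≈ 47.8 m

V = 4Q/(πD²) = 4·0.115/(π·0.273²) = 1.965 m/s
h_f = f(L/D)V²/(2g) = 0.02740·(2420/0.273)·1.965²/(2·9.81) = 47.78 m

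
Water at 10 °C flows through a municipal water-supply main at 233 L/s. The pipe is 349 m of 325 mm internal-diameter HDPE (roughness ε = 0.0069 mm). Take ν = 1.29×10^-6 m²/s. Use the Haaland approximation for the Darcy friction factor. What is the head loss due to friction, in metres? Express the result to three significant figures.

h_f ≈ 5.44 m

V = 4Q/(πD²) = 4·0.233/(π·0.325²) = 2.809 m/s
Re = VD/ν = 2.809·0.325/1.29×10^-6 = 7.08×10^5 → turbulent
ε/D = 0.0069/325 = 2.12×10^-5
Haaland: f = 0.01261
h_f = f(L/D)V²/(2g) = 0.01261·(349/0.325)·2.809²/(2·9.81) = 5.443 m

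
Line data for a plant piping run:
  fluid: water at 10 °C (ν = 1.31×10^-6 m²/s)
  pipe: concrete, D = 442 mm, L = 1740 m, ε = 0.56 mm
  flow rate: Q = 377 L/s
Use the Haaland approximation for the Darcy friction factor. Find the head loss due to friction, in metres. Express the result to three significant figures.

V = 4Q/(πD²) = 4·0.377/(π·0.442²) = 2.457 m/s
Re = VD/ν = 2.457·0.442/1.31×10^-6 = 8.29×10^5 → turbulent
ε/D = 0.56/442 = 0.00127
Haaland: f = 0.02113
h_f = f(L/D)V²/(2g) = 0.02113·(1740/0.442)·2.457²/(2·9.81) = 25.59 m

h_f ≈ 25.6 m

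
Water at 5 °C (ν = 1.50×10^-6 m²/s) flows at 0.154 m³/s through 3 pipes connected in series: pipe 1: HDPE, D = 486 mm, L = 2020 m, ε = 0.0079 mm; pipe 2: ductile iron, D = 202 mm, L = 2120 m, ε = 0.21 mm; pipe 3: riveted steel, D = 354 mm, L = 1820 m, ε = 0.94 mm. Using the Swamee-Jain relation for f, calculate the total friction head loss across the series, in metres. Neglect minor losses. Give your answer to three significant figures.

H ≈ 271 m

Pipe 1: V = 0.8302 m/s, Re = 2.69×10^5, ε/D = 1.63×10^-5, f = 0.01485, h_1 = f(L/D)V²/2g = 2.168 m
Pipe 2: V = 4.805 m/s, Re = 6.47×10^5, ε/D = 0.00104, f = 0.02038, h_2 = f(L/D)V²/2g = 251.8 m
Pipe 3: V = 1.565 m/s, Re = 3.69×10^5, ε/D = 0.00266, f = 0.02582, h_3 = f(L/D)V²/2g = 16.57 m
Series → Q common, losses add: H = Σh = 270.5 m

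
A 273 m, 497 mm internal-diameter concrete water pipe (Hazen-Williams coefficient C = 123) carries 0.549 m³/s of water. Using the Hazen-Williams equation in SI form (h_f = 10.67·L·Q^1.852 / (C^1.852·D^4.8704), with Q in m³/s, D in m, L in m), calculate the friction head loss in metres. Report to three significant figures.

h_f ≈ 3.89 m

h_f = 10.67·273·0.549^1.852 / (123^1.852·0.497^4.8704) = 3.894 m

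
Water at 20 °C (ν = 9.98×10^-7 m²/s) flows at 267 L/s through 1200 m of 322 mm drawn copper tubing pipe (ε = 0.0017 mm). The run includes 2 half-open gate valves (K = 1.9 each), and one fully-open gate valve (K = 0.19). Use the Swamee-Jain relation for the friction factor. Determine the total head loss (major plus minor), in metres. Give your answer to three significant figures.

V = 4Q/(πD²) = 3.279 m/s; V²/2g = 0.5479 m
Re = 1.06×10^6, ε/D = 5.28×10^-6 → f = 0.01163 (Swamee-Jain)
Major: h_f = f(L/D)·V²/2g = 0.01163·3727·0.5479 = 23.76 m
Minor: ΣK = 3.99; h_m = ΣK·V²/2g = 2.186 m
Total H_L = 23.76 + 2.186 = 25.94 m

H_L ≈ 25.9 m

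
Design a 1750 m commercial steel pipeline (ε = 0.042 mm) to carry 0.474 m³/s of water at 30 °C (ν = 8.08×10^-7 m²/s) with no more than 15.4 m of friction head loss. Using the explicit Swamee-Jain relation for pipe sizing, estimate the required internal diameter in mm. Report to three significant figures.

D ≈ 489 mm

Swamee-Jain (Type III): D = 0.66·[ε^1.25·(LQ²/(gh_f))^4.75 + ν·Q^9.4·(L/(gh_f))^5.2]^0.04
LQ²/(gh_f) = 2.603; L/(gh_f) = 11.58
Term 1 = ε^1.25·(…)^4.75 = 3.18×10^-4; Term 2 = ν·Q^9.4·(…)^5.2 = 2.46×10^-4
D = 0.66·(3.18×10^-4 + 2.46×10^-4)^0.04 = 0.4893 m = 489 mm
Check: V = 2.52 m/s, Re = 1.53×10^6, f = 0.01285, h_f = 14.9 m ≈ 15.4 m ✓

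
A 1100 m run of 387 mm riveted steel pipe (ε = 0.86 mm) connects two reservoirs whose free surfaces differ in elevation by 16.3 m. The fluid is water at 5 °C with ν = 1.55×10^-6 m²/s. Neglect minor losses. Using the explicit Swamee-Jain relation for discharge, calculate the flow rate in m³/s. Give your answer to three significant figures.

Swamee-Jain (Type II): Q = -0.965·√(gD⁵h_f/L)·ln[ε/(3.7D) + √(3.17ν²L/(gD³h_f))]
√(gD⁵h_f/L) = √(9.81·0.387⁵·16.3/1100) = 0.03552
ε/(3.7D) = 6.01×10^-4; √(3.17ν²L/(gD³h_f)) = 3.01×10^-5
Q = -0.965·0.03552·ln(6.307×10^-4) = 0.2526 m³/s
Check: V = 2.15 m/s, Re = 5.36×10^5, f = 0.02452, h_f = 16.4 m ≈ 16.3 m ✓

Q ≈ 0.253 m³/s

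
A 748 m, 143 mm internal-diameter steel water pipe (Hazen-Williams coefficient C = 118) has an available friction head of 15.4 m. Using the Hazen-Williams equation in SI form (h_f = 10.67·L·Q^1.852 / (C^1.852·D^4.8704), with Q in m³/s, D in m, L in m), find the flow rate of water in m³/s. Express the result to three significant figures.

Q ≈ 0.0243 m³/s

Rearranging: Q = [h_f·C^1.852·D^4.8704 / (10.67·L)]^(1/1.852)
Q = [15.4·118^1.852·0.143^4.8704 / (10.67·748)]^0.540 = 0.02426 m³/s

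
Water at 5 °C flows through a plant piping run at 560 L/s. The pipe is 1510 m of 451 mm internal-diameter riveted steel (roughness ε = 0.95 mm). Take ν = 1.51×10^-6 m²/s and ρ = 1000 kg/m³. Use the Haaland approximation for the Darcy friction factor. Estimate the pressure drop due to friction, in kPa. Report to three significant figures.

Δp ≈ 493 kPa

V = 4Q/(πD²) = 4·0.560/(π·0.451²) = 3.505 m/s
Re = VD/ν = 3.505·0.451/1.51×10^-6 = 1.05×10^6 → turbulent
ε/D = 0.95/451 = 0.00211
Haaland: f = 0.02394
h_f = f(L/D)V²/(2g) = 0.02394·(1510/0.451)·3.505²/(2·9.81) = 50.21 m
Δp = ρg·h_f = 1000·9.81·50.21 = 492.6 kPa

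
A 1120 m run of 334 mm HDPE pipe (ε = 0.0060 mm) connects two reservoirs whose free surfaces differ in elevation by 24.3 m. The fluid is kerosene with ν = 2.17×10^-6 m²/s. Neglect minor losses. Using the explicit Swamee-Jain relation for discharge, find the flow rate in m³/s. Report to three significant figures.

Swamee-Jain (Type II): Q = -0.965·√(gD⁵h_f/L)·ln[ε/(3.7D) + √(3.17ν²L/(gD³h_f))]
√(gD⁵h_f/L) = √(9.81·0.334⁵·24.3/1120) = 0.02974
ε/(3.7D) = 4.86×10^-6; √(3.17ν²L/(gD³h_f)) = 4.34×10^-5
Q = -0.965·0.02974·ln(4.824×10^-5) = 0.2853 m³/s
Check: V = 3.26 m/s, Re = 5.01×10^5, f = 0.01337, h_f = 24.2 m ≈ 24.3 m ✓

Q ≈ 0.285 m³/s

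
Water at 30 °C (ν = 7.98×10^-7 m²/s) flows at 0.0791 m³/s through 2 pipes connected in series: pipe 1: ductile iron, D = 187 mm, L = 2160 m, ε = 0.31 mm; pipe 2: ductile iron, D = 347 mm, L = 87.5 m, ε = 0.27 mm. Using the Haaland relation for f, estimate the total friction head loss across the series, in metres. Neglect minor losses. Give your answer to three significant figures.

Pipe 1: V = 2.880 m/s, Re = 6.75×10^5, ε/D = 0.00166, f = 0.02261, h_1 = f(L/D)V²/2g = 110.4 m
Pipe 2: V = 0.8364 m/s, Re = 3.64×10^5, ε/D = 7.78×10^-4, f = 0.01937, h_2 = f(L/D)V²/2g = 0.1741 m
Series → Q common, losses add: H = Σh = 110.6 m

H ≈ 111 m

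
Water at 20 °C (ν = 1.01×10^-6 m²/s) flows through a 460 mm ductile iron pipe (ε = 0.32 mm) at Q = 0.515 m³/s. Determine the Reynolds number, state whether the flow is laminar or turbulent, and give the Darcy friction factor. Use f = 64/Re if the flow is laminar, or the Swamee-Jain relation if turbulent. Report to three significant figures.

V = 4Q/(πD²) = 3.099 m/s
Re = VD/ν = 3.099·0.460/1.01×10^-6 = 1.41×10^6
Re > 4000 → turbulent; ε/D = 6.96×10^-4
Swamee-Jain: f = 0.01837

Re ≈ 1.41×10^6; turbulent; f ≈ 0.0184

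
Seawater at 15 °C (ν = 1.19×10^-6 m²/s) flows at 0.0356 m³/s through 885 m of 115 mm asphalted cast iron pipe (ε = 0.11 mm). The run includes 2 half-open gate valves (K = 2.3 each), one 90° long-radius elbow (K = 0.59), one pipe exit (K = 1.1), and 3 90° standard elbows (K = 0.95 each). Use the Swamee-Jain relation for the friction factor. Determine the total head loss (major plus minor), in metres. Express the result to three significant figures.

V = 4Q/(πD²) = 3.427 m/s; V²/2g = 0.5987 m
Re = 3.31×10^5, ε/D = 9.57×10^-4 → f = 0.02047 (Swamee-Jain)
Major: h_f = f(L/D)·V²/2g = 0.02047·7696·0.5987 = 94.33 m
Minor: ΣK = 9.14; h_m = ΣK·V²/2g = 5.472 m
Total H_L = 94.33 + 5.472 = 99.80 m

H_L ≈ 99.8 m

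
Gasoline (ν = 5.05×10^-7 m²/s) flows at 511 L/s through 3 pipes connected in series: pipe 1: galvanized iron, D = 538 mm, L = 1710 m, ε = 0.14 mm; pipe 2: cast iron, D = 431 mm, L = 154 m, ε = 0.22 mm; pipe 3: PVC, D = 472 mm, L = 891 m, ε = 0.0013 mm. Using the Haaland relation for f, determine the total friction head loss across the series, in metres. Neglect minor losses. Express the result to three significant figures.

Pipe 1: V = 2.248 m/s, Re = 2.39×10^6, ε/D = 2.60×10^-4, f = 0.01483, h_1 = f(L/D)V²/2g = 12.14 m
Pipe 2: V = 3.502 m/s, Re = 2.99×10^6, ε/D = 5.10×10^-4, f = 0.01696, h_2 = f(L/D)V²/2g = 3.789 m
Pipe 3: V = 2.920 m/s, Re = 2.73×10^6, ε/D = 2.75×10^-6, f = 0.009945, h_3 = f(L/D)V²/2g = 8.161 m
Series → Q common, losses add: H = Σh = 24.09 m

H ≈ 24.1 m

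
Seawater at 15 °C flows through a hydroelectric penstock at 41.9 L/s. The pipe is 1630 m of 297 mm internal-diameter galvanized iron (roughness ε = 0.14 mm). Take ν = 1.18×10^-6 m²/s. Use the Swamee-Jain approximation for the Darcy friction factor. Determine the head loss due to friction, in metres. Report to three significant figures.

V = 4Q/(πD²) = 4·0.0419/(π·0.297²) = 0.6048 m/s
Re = VD/ν = 0.6048·0.297/1.18×10^-6 = 1.52×10^5 → turbulent
ε/D = 0.14/297 = 4.71×10^-4
Swamee-Jain: f = 0.01930
h_f = f(L/D)V²/(2g) = 0.01930·(1630/0.297)·0.6048²/(2·9.81) = 1.975 m

h_f ≈ 1.97 m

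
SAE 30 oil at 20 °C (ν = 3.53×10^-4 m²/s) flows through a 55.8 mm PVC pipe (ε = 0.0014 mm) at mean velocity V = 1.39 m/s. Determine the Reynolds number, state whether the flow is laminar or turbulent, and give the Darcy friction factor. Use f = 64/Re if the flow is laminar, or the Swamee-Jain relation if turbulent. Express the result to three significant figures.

Re ≈ 220; laminar; f = 64/Re ≈ 0.291

Re = VD/ν = 1.390·0.0558/3.53×10^-4 = 220
Re < 2300 → laminar → f = 64/Re = 0.2913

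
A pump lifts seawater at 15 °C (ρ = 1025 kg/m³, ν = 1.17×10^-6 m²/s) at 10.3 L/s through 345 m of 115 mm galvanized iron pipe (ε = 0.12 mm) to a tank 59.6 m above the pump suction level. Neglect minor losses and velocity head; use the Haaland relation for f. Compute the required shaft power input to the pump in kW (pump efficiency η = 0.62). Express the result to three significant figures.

P_shaft ≈ 10.5 kW

V = 4Q/(πD²) = 0.9916 m/s; Re = 9.75×10^4; ε/D = 0.00104; f = 0.02217
h_f = f(L/D)V²/2g = 3.333 m
Total head H = z + h_f = 59.6 + 3.333 = 62.93 m
P_hyd = ρgQH = 1025·9.81·0.0103·62.93 = 6.518 kW
P_shaft = P_hyd/η = 6.518/0.62 = 10.51 kW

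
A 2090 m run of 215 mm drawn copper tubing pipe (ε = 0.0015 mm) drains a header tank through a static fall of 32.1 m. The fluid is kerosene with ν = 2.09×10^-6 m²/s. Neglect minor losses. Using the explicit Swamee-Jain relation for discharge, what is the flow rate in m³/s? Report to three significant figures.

Swamee-Jain (Type II): Q = -0.965·√(gD⁵h_f/L)·ln[ε/(3.7D) + √(3.17ν²L/(gD³h_f))]
√(gD⁵h_f/L) = √(9.81·0.215⁵·32.1/2090) = 0.008320
ε/(3.7D) = 1.89×10^-6; √(3.17ν²L/(gD³h_f)) = 9.62×10^-5
Q = -0.965·0.008320·ln(9.805×10^-5) = 0.07410 m³/s
Check: V = 2.04 m/s, Re = 2.10×10^5, f = 0.01545, h_f = 31.9 m ≈ 32.1 m ✓

Q ≈ 0.0741 m³/s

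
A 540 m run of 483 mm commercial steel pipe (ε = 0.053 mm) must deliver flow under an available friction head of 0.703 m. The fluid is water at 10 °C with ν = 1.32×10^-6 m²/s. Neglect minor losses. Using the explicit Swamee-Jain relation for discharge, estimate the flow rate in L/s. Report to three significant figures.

Q ≈ 164 L/s

Swamee-Jain (Type II): Q = -0.965·√(gD⁵h_f/L)·ln[ε/(3.7D) + √(3.17ν²L/(gD³h_f))]
√(gD⁵h_f/L) = √(9.81·0.483⁵·0.703/540) = 0.01832
ε/(3.7D) = 2.97×10^-5; √(3.17ν²L/(gD³h_f)) = 6.20×10^-5
Q = -0.965·0.01832·ln(9.161×10^-5) = 0.1644 m³/s
Check: V = 0.897 m/s, Re = 3.28×10^5, f = 0.01534, h_f = 0.704 m ≈ 0.703 m ✓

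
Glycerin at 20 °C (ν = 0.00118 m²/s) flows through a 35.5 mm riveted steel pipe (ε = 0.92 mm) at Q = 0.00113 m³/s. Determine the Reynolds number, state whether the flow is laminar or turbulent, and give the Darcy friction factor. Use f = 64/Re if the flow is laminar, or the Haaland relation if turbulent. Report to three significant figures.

V = 4Q/(πD²) = 1.142 m/s
Re = VD/ν = 1.142·0.0355/0.00118 = 34.3
Re < 2300 → laminar → f = 64/Re = 1.863

Re ≈ 34.3; laminar; f = 64/Re ≈ 1.86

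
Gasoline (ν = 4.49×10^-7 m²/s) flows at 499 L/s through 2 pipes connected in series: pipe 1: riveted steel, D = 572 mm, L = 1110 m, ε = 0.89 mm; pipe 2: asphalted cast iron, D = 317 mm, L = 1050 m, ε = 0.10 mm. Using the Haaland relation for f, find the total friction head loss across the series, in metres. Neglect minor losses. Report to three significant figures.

H ≈ 111 m

Pipe 1: V = 1.942 m/s, Re = 2.47×10^6, ε/D = 0.00156, f = 0.02206, h_1 = f(L/D)V²/2g = 8.226 m
Pipe 2: V = 6.323 m/s, Re = 4.46×10^6, ε/D = 3.15×10^-4, f = 0.01527, h_2 = f(L/D)V²/2g = 103.1 m
Series → Q common, losses add: H = Σh = 111.3 m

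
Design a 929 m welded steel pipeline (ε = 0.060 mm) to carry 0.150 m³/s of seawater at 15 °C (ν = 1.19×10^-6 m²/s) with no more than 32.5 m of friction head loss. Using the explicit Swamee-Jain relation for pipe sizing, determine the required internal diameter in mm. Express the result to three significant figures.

D ≈ 245 mm

Swamee-Jain (Type III): D = 0.66·[ε^1.25·(LQ²/(gh_f))^4.75 + ν·Q^9.4·(L/(gh_f))^5.2]^0.04
LQ²/(gh_f) = 0.06556; L/(gh_f) = 2.914
Term 1 = ε^1.25·(…)^4.75 = 1.26×10^-11; Term 2 = ν·Q^9.4·(…)^5.2 = 5.57×10^-12
D = 0.66·(1.26×10^-11 + 5.57×10^-12)^0.04 = 0.2454 m = 245 mm
Check: V = 3.17 m/s, Re = 6.54×10^5, f = 0.01561, h_f = 30.3 m ≈ 32.5 m ✓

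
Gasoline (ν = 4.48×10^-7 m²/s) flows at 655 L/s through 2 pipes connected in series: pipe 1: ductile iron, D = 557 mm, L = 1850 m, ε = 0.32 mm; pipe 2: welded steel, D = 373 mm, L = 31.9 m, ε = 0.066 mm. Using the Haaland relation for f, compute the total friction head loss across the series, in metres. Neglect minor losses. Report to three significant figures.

H ≈ 23.4 m

Pipe 1: V = 2.688 m/s, Re = 3.34×10^6, ε/D = 5.75×10^-4, f = 0.01739, h_1 = f(L/D)V²/2g = 21.27 m
Pipe 2: V = 5.994 m/s, Re = 4.99×10^6, ε/D = 1.77×10^-4, f = 0.01362, h_2 = f(L/D)V²/2g = 2.134 m
Series → Q common, losses add: H = Σh = 23.40 m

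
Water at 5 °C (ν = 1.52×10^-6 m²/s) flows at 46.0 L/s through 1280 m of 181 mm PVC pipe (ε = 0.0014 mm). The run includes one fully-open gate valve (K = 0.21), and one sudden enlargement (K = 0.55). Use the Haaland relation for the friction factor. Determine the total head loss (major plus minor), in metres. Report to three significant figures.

V = 4Q/(πD²) = 1.788 m/s; V²/2g = 0.1629 m
Re = 2.13×10^5, ε/D = 7.73×10^-6 → f = 0.01536 (Haaland)
Major: h_f = f(L/D)·V²/2g = 0.01536·7072·0.1629 = 17.69 m
Minor: ΣK = 0.760; h_m = ΣK·V²/2g = 0.1238 m
Total H_L = 17.69 + 0.1238 = 17.82 m

H_L ≈ 17.8 m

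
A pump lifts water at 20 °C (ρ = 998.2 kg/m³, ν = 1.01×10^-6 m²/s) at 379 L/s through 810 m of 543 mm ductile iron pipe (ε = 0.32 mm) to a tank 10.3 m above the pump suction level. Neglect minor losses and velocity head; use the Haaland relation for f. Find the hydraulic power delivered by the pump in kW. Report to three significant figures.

V = 4Q/(πD²) = 1.637 m/s; Re = 8.80×10^5; ε/D = 5.89×10^-4; f = 0.01781
h_f = f(L/D)V²/2g = 3.627 m
Total head H = z + h_f = 10.3 + 3.627 = 13.93 m
P_hyd = ρgQH = 998.2·9.81·0.379·13.93 = 51.69 kW

P_hyd ≈ 51.7 kW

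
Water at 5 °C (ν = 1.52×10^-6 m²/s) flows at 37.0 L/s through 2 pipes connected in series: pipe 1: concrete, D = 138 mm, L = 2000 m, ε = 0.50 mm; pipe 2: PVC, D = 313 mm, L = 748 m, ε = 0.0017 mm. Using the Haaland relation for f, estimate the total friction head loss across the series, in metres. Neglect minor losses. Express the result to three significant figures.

H ≈ 128 m

Pipe 1: V = 2.474 m/s, Re = 2.25×10^5, ε/D = 0.00362, f = 0.02814, h_1 = f(L/D)V²/2g = 127.2 m
Pipe 2: V = 0.4809 m/s, Re = 9.90×10^4, ε/D = 5.43×10^-6, f = 0.01788, h_2 = f(L/D)V²/2g = 0.5036 m
Series → Q common, losses add: H = Σh = 127.7 m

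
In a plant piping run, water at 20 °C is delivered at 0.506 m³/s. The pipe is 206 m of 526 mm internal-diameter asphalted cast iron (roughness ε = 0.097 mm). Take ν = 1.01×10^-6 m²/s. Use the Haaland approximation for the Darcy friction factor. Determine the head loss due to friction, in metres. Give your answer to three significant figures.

V = 4Q/(πD²) = 4·0.506/(π·0.526²) = 2.329 m/s
Re = VD/ν = 2.329·0.526/1.01×10^-6 = 1.21×10^6 → turbulent
ε/D = 0.097/526 = 1.84×10^-4
Haaland: f = 0.01428
h_f = f(L/D)V²/(2g) = 0.01428·(206/0.526)·2.329²/(2·9.81) = 1.546 m

h_f ≈ 1.55 m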